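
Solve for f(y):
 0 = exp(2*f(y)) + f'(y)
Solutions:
 f(y) = log(-sqrt(-1/(C1 - y))) - log(2)/2
 f(y) = log(-1/(C1 - y))/2 - log(2)/2


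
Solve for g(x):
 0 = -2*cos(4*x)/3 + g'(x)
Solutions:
 g(x) = C1 + sin(4*x)/6


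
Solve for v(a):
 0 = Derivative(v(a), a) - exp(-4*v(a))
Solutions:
 v(a) = log(-I*(C1 + 4*a)^(1/4))
 v(a) = log(I*(C1 + 4*a)^(1/4))
 v(a) = log(-(C1 + 4*a)^(1/4))
 v(a) = log(C1 + 4*a)/4


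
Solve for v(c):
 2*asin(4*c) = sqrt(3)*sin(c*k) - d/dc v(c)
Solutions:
 v(c) = C1 - 2*c*asin(4*c) - sqrt(1 - 16*c^2)/2 + sqrt(3)*Piecewise((-cos(c*k)/k, Ne(k, 0)), (0, True))


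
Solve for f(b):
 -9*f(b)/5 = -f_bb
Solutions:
 f(b) = C1*exp(-3*sqrt(5)*b/5) + C2*exp(3*sqrt(5)*b/5)


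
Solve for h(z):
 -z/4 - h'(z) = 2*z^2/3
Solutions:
 h(z) = C1 - 2*z^3/9 - z^2/8


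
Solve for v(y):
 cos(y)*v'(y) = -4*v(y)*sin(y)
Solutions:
 v(y) = C1*cos(y)^4


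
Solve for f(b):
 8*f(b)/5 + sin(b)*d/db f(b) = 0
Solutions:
 f(b) = C1*(cos(b) + 1)^(4/5)/(cos(b) - 1)^(4/5)


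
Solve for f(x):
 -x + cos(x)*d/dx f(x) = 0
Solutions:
 f(x) = C1 + Integral(x/cos(x), x)


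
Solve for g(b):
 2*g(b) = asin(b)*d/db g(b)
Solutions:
 g(b) = C1*exp(2*Integral(1/asin(b), b))


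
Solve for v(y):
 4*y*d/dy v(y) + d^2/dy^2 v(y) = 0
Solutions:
 v(y) = C1 + C2*erf(sqrt(2)*y)


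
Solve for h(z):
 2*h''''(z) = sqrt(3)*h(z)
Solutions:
 h(z) = C1*exp(-2^(3/4)*3^(1/8)*z/2) + C2*exp(2^(3/4)*3^(1/8)*z/2) + C3*sin(2^(3/4)*3^(1/8)*z/2) + C4*cos(2^(3/4)*3^(1/8)*z/2)


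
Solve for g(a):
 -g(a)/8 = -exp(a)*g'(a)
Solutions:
 g(a) = C1*exp(-exp(-a)/8)


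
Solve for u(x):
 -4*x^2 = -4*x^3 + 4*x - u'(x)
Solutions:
 u(x) = C1 - x^4 + 4*x^3/3 + 2*x^2


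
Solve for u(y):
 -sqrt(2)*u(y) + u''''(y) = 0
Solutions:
 u(y) = C1*exp(-2^(1/8)*y) + C2*exp(2^(1/8)*y) + C3*sin(2^(1/8)*y) + C4*cos(2^(1/8)*y)


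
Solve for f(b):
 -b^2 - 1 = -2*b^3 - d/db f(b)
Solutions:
 f(b) = C1 - b^4/2 + b^3/3 + b


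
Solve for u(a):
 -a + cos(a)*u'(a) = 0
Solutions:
 u(a) = C1 + Integral(a/cos(a), a)


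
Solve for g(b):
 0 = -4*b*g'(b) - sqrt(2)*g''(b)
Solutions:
 g(b) = C1 + C2*erf(2^(1/4)*b)


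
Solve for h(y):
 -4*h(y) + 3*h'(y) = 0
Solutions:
 h(y) = C1*exp(4*y/3)


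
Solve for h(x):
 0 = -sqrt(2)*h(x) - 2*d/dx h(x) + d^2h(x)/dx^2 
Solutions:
 h(x) = C1*exp(x*(1 - sqrt(1 + sqrt(2)))) + C2*exp(x*(1 + sqrt(1 + sqrt(2))))


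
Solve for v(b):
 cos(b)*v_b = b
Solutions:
 v(b) = C1 + Integral(b/cos(b), b)


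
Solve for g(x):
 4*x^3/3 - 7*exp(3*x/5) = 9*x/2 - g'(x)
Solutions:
 g(x) = C1 - x^4/3 + 9*x^2/4 + 35*exp(3*x/5)/3


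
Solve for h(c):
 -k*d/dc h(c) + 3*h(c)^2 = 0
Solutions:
 h(c) = -k/(C1*k + 3*c)


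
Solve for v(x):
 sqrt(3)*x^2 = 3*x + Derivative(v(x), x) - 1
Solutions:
 v(x) = C1 + sqrt(3)*x^3/3 - 3*x^2/2 + x


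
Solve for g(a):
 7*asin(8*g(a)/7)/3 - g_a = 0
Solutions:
 Integral(1/asin(8*_y/7), (_y, g(a))) = C1 + 7*a/3


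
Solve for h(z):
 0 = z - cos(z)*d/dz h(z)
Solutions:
 h(z) = C1 + Integral(z/cos(z), z)


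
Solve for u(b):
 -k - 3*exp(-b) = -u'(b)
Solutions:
 u(b) = C1 + b*k - 3*exp(-b)


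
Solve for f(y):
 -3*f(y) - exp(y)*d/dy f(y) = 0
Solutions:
 f(y) = C1*exp(3*exp(-y))


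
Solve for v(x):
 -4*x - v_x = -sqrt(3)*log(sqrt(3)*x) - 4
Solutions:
 v(x) = C1 - 2*x^2 + sqrt(3)*x*log(x) - sqrt(3)*x + sqrt(3)*x*log(3)/2 + 4*x


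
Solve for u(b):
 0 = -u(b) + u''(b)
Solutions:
 u(b) = C1*exp(-b) + C2*exp(b)


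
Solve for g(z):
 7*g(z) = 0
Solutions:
 g(z) = 0


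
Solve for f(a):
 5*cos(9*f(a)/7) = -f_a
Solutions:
 5*a - 7*log(sin(9*f(a)/7) - 1)/18 + 7*log(sin(9*f(a)/7) + 1)/18 = C1


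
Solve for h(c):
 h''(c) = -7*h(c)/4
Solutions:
 h(c) = C1*sin(sqrt(7)*c/2) + C2*cos(sqrt(7)*c/2)


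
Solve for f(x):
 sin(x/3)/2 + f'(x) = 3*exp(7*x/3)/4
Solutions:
 f(x) = C1 + 9*exp(7*x/3)/28 + 3*cos(x/3)/2


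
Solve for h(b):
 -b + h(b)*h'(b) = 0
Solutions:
 h(b) = -sqrt(C1 + b^2)
 h(b) = sqrt(C1 + b^2)


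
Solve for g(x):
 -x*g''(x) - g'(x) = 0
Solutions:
 g(x) = C1 + C2*log(x)


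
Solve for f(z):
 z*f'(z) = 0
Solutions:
 f(z) = C1


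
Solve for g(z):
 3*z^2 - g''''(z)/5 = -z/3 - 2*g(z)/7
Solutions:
 g(z) = C1*exp(-10^(1/4)*7^(3/4)*z/7) + C2*exp(10^(1/4)*7^(3/4)*z/7) + C3*sin(10^(1/4)*7^(3/4)*z/7) + C4*cos(10^(1/4)*7^(3/4)*z/7) - 21*z^2/2 - 7*z/6


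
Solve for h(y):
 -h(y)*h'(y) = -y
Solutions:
 h(y) = -sqrt(C1 + y^2)
 h(y) = sqrt(C1 + y^2)


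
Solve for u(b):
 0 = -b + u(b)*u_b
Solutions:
 u(b) = -sqrt(C1 + b^2)
 u(b) = sqrt(C1 + b^2)


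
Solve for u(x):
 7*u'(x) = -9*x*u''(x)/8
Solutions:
 u(x) = C1 + C2/x^(47/9)


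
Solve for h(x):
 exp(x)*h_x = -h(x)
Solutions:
 h(x) = C1*exp(exp(-x))


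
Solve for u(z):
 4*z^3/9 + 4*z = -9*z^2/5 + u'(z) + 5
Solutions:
 u(z) = C1 + z^4/9 + 3*z^3/5 + 2*z^2 - 5*z


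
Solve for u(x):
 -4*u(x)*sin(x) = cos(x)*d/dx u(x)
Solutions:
 u(x) = C1*cos(x)^4


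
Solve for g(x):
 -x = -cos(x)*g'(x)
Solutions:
 g(x) = C1 + Integral(x/cos(x), x)


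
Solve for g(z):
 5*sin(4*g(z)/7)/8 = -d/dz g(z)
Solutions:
 5*z/8 + 7*log(cos(4*g(z)/7) - 1)/8 - 7*log(cos(4*g(z)/7) + 1)/8 = C1


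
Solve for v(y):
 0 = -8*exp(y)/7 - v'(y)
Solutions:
 v(y) = C1 - 8*exp(y)/7


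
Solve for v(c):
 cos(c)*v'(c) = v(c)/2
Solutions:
 v(c) = C1*(sin(c) + 1)^(1/4)/(sin(c) - 1)^(1/4)


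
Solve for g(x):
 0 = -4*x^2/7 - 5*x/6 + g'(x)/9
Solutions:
 g(x) = C1 + 12*x^3/7 + 15*x^2/4


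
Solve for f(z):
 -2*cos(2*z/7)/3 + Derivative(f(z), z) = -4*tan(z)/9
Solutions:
 f(z) = C1 + 4*log(cos(z))/9 + 7*sin(2*z/7)/3


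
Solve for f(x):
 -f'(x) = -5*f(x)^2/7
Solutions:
 f(x) = -7/(C1 + 5*x)


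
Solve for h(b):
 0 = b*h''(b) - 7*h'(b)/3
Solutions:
 h(b) = C1 + C2*b^(10/3)


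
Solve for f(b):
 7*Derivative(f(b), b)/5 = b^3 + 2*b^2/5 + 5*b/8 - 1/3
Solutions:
 f(b) = C1 + 5*b^4/28 + 2*b^3/21 + 25*b^2/112 - 5*b/21


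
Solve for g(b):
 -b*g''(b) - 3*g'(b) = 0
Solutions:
 g(b) = C1 + C2/b^2


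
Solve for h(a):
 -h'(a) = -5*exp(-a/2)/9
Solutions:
 h(a) = C1 - 10*exp(-a/2)/9


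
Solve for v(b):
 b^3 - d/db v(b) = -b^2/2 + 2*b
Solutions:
 v(b) = C1 + b^4/4 + b^3/6 - b^2


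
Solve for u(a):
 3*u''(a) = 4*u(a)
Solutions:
 u(a) = C1*exp(-2*sqrt(3)*a/3) + C2*exp(2*sqrt(3)*a/3)


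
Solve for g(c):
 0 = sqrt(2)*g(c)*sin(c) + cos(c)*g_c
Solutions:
 g(c) = C1*cos(c)^(sqrt(2))


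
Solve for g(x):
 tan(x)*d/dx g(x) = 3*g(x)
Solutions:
 g(x) = C1*sin(x)^3


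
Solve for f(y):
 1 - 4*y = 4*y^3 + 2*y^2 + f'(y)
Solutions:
 f(y) = C1 - y^4 - 2*y^3/3 - 2*y^2 + y


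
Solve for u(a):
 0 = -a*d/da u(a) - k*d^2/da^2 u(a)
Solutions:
 u(a) = C1 + C2*sqrt(k)*erf(sqrt(2)*a*sqrt(1/k)/2)


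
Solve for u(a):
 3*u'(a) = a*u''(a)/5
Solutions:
 u(a) = C1 + C2*a^16


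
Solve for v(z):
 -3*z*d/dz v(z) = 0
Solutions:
 v(z) = C1


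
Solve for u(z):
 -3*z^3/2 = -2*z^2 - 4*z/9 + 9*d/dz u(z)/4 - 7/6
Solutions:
 u(z) = C1 - z^4/6 + 8*z^3/27 + 8*z^2/81 + 14*z/27


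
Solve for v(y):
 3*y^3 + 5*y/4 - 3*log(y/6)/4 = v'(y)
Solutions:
 v(y) = C1 + 3*y^4/4 + 5*y^2/8 - 3*y*log(y)/4 + 3*y/4 + 3*y*log(6)/4


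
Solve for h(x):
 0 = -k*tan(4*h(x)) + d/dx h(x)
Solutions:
 h(x) = -asin(C1*exp(4*k*x))/4 + pi/4
 h(x) = asin(C1*exp(4*k*x))/4


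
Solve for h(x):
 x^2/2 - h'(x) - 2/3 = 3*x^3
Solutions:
 h(x) = C1 - 3*x^4/4 + x^3/6 - 2*x/3


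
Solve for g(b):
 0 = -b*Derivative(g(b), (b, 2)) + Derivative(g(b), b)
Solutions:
 g(b) = C1 + C2*b^2


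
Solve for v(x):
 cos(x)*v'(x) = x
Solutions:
 v(x) = C1 + Integral(x/cos(x), x)


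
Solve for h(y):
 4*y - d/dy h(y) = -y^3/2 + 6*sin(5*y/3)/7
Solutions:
 h(y) = C1 + y^4/8 + 2*y^2 + 18*cos(5*y/3)/35


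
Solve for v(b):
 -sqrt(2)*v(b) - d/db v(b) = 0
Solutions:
 v(b) = C1*exp(-sqrt(2)*b)


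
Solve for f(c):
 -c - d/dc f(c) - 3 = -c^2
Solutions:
 f(c) = C1 + c^3/3 - c^2/2 - 3*c


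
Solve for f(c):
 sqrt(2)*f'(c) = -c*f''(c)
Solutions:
 f(c) = C1 + C2*c^(1 - sqrt(2))


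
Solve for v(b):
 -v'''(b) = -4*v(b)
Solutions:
 v(b) = C3*exp(2^(2/3)*b) + (C1*sin(2^(2/3)*sqrt(3)*b/2) + C2*cos(2^(2/3)*sqrt(3)*b/2))*exp(-2^(2/3)*b/2)


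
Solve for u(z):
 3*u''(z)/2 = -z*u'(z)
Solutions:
 u(z) = C1 + C2*erf(sqrt(3)*z/3)


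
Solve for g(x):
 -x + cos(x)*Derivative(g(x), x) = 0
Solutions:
 g(x) = C1 + Integral(x/cos(x), x)


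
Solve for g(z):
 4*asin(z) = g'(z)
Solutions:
 g(z) = C1 + 4*z*asin(z) + 4*sqrt(1 - z^2)


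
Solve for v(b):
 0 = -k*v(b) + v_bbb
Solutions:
 v(b) = C1*exp(b*k^(1/3)) + C2*exp(b*k^(1/3)*(-1 + sqrt(3)*I)/2) + C3*exp(-b*k^(1/3)*(1 + sqrt(3)*I)/2)


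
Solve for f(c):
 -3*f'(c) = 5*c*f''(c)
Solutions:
 f(c) = C1 + C2*c^(2/5)


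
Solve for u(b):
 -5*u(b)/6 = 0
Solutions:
 u(b) = 0


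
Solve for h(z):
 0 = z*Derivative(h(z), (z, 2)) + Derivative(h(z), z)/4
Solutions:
 h(z) = C1 + C2*z^(3/4)


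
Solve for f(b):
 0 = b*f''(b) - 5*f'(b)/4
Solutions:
 f(b) = C1 + C2*b^(9/4)


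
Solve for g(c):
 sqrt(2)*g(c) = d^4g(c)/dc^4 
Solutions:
 g(c) = C1*exp(-2^(1/8)*c) + C2*exp(2^(1/8)*c) + C3*sin(2^(1/8)*c) + C4*cos(2^(1/8)*c)


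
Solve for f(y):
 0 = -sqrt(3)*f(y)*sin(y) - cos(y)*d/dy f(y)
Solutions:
 f(y) = C1*cos(y)^(sqrt(3))


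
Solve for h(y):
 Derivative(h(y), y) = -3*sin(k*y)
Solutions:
 h(y) = C1 + 3*cos(k*y)/k


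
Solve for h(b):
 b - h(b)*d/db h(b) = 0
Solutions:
 h(b) = -sqrt(C1 + b^2)
 h(b) = sqrt(C1 + b^2)


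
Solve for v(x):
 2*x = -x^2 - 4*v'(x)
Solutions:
 v(x) = C1 - x^3/12 - x^2/4


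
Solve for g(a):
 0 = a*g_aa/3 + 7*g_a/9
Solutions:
 g(a) = C1 + C2/a^(4/3)


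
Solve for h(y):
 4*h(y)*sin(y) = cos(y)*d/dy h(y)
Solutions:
 h(y) = C1/cos(y)^4


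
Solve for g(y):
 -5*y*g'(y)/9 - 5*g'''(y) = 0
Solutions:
 g(y) = C1 + Integral(C2*airyai(-3^(1/3)*y/3) + C3*airybi(-3^(1/3)*y/3), y)


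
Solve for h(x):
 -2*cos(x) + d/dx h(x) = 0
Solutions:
 h(x) = C1 + 2*sin(x)


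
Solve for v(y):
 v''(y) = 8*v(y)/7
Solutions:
 v(y) = C1*exp(-2*sqrt(14)*y/7) + C2*exp(2*sqrt(14)*y/7)


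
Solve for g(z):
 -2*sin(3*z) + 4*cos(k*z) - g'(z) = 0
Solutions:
 g(z) = C1 + 2*cos(3*z)/3 + 4*sin(k*z)/k


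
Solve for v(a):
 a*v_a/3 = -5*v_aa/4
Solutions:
 v(a) = C1 + C2*erf(sqrt(30)*a/15)


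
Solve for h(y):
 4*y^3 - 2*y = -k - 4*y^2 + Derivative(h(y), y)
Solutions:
 h(y) = C1 + k*y + y^4 + 4*y^3/3 - y^2


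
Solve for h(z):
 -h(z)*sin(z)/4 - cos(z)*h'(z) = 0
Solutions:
 h(z) = C1*cos(z)^(1/4)


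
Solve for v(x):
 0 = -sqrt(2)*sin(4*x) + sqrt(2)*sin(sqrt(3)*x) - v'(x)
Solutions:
 v(x) = C1 + sqrt(2)*cos(4*x)/4 - sqrt(6)*cos(sqrt(3)*x)/3


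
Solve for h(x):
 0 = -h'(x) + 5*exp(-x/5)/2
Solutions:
 h(x) = C1 - 25*exp(-x/5)/2


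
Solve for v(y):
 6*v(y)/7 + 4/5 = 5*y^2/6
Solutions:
 v(y) = 35*y^2/36 - 14/15


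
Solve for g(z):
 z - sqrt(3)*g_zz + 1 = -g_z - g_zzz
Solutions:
 g(z) = C1 - z^2/2 - sqrt(3)*z - z + (C2*sin(z/2) + C3*cos(z/2))*exp(sqrt(3)*z/2)


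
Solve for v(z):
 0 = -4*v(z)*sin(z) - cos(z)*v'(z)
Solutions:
 v(z) = C1*cos(z)^4


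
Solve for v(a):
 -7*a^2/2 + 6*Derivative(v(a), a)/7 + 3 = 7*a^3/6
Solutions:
 v(a) = C1 + 49*a^4/144 + 49*a^3/36 - 7*a/2


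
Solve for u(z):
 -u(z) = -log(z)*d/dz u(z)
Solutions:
 u(z) = C1*exp(li(z))


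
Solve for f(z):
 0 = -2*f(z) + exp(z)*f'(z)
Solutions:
 f(z) = C1*exp(-2*exp(-z))


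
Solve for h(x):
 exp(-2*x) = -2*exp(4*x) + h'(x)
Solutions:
 h(x) = C1 + exp(4*x)/2 - exp(-2*x)/2


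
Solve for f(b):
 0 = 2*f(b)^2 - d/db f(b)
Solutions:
 f(b) = -1/(C1 + 2*b)


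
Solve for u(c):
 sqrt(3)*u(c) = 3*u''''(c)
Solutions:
 u(c) = C1*exp(-3^(7/8)*c/3) + C2*exp(3^(7/8)*c/3) + C3*sin(3^(7/8)*c/3) + C4*cos(3^(7/8)*c/3)


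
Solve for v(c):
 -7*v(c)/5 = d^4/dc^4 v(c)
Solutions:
 v(c) = (C1*sin(sqrt(2)*5^(3/4)*7^(1/4)*c/10) + C2*cos(sqrt(2)*5^(3/4)*7^(1/4)*c/10))*exp(-sqrt(2)*5^(3/4)*7^(1/4)*c/10) + (C3*sin(sqrt(2)*5^(3/4)*7^(1/4)*c/10) + C4*cos(sqrt(2)*5^(3/4)*7^(1/4)*c/10))*exp(sqrt(2)*5^(3/4)*7^(1/4)*c/10)


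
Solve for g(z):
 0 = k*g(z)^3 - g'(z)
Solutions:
 g(z) = -sqrt(2)*sqrt(-1/(C1 + k*z))/2
 g(z) = sqrt(2)*sqrt(-1/(C1 + k*z))/2


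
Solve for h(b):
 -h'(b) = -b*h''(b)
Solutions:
 h(b) = C1 + C2*b^2


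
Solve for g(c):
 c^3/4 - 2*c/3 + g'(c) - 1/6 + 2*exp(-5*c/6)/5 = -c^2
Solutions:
 g(c) = C1 - c^4/16 - c^3/3 + c^2/3 + c/6 + 12*exp(-5*c/6)/25


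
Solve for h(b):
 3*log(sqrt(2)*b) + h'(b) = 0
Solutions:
 h(b) = C1 - 3*b*log(b) - 3*b*log(2)/2 + 3*b


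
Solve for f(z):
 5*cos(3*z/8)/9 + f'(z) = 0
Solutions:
 f(z) = C1 - 40*sin(3*z/8)/27


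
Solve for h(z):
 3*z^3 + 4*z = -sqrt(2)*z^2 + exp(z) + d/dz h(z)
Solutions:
 h(z) = C1 + 3*z^4/4 + sqrt(2)*z^3/3 + 2*z^2 - exp(z)


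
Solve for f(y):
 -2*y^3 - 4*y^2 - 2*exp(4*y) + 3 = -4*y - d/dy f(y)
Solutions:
 f(y) = C1 + y^4/2 + 4*y^3/3 - 2*y^2 - 3*y + exp(4*y)/2


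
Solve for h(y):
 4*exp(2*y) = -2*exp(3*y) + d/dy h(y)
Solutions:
 h(y) = C1 + 2*exp(3*y)/3 + 2*exp(2*y)


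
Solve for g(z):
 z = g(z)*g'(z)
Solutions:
 g(z) = -sqrt(C1 + z^2)
 g(z) = sqrt(C1 + z^2)


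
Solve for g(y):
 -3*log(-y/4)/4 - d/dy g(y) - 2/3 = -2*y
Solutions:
 g(y) = C1 + y^2 - 3*y*log(-y)/4 + y*(1 + 18*log(2))/12


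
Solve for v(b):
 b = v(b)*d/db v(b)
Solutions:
 v(b) = -sqrt(C1 + b^2)
 v(b) = sqrt(C1 + b^2)


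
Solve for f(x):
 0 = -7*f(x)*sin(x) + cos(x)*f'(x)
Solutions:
 f(x) = C1/cos(x)^7


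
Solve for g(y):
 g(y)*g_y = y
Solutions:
 g(y) = -sqrt(C1 + y^2)
 g(y) = sqrt(C1 + y^2)


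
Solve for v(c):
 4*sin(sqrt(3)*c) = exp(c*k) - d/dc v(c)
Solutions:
 v(c) = C1 + 4*sqrt(3)*cos(sqrt(3)*c)/3 + exp(c*k)/k


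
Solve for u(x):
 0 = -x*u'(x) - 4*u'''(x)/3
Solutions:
 u(x) = C1 + Integral(C2*airyai(-6^(1/3)*x/2) + C3*airybi(-6^(1/3)*x/2), x)


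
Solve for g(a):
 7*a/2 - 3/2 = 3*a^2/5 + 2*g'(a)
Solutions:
 g(a) = C1 - a^3/10 + 7*a^2/8 - 3*a/4


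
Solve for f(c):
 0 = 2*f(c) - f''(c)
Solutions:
 f(c) = C1*exp(-sqrt(2)*c) + C2*exp(sqrt(2)*c)


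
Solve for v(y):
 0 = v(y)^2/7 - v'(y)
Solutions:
 v(y) = -7/(C1 + y)


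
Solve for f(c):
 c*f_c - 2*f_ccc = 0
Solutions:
 f(c) = C1 + Integral(C2*airyai(2^(2/3)*c/2) + C3*airybi(2^(2/3)*c/2), c)


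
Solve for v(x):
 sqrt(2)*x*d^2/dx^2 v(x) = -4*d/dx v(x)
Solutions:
 v(x) = C1 + C2*x^(1 - 2*sqrt(2))


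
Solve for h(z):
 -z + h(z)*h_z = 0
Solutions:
 h(z) = -sqrt(C1 + z^2)
 h(z) = sqrt(C1 + z^2)


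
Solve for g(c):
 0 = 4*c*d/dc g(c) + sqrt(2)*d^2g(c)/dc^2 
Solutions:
 g(c) = C1 + C2*erf(2^(1/4)*c)


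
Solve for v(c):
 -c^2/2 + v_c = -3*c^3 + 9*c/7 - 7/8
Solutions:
 v(c) = C1 - 3*c^4/4 + c^3/6 + 9*c^2/14 - 7*c/8


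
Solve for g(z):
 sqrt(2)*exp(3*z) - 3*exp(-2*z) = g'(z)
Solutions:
 g(z) = C1 + sqrt(2)*exp(3*z)/3 + 3*exp(-2*z)/2


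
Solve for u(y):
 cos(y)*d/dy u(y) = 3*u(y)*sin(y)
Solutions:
 u(y) = C1/cos(y)^3


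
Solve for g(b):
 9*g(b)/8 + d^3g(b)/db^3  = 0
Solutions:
 g(b) = C3*exp(-3^(2/3)*b/2) + (C1*sin(3*3^(1/6)*b/4) + C2*cos(3*3^(1/6)*b/4))*exp(3^(2/3)*b/4)


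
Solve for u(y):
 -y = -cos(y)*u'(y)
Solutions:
 u(y) = C1 + Integral(y/cos(y), y)


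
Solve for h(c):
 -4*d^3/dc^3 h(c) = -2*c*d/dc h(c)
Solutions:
 h(c) = C1 + Integral(C2*airyai(2^(2/3)*c/2) + C3*airybi(2^(2/3)*c/2), c)


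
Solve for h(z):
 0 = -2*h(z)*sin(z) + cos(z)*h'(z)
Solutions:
 h(z) = C1/cos(z)^2


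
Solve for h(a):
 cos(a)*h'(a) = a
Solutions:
 h(a) = C1 + Integral(a/cos(a), a)


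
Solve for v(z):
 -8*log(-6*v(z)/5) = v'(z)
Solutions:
 Integral(1/(log(-_y) - log(5) + log(6)), (_y, v(z)))/8 = C1 - z


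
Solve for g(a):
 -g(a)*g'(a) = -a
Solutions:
 g(a) = -sqrt(C1 + a^2)
 g(a) = sqrt(C1 + a^2)


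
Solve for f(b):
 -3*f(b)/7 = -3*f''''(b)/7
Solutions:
 f(b) = C1*exp(-b) + C2*exp(b) + C3*sin(b) + C4*cos(b)


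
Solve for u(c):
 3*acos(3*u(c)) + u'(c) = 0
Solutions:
 Integral(1/acos(3*_y), (_y, u(c))) = C1 - 3*c


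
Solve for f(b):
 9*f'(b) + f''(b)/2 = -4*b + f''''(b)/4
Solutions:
 f(b) = C1 + C2*exp(-2^(1/3)*b*(2^(1/3)/(sqrt(6555)/9 + 9)^(1/3) + 3*(sqrt(6555)/9 + 9)^(1/3))/6)*sin(sqrt(3)*b*(-3*(2*sqrt(6555)/9 + 18)^(1/3) + 2/(2*sqrt(6555)/9 + 18)^(1/3))/6) + C3*exp(-2^(1/3)*b*(2^(1/3)/(sqrt(6555)/9 + 9)^(1/3) + 3*(sqrt(6555)/9 + 9)^(1/3))/6)*cos(sqrt(3)*b*(-3*(2*sqrt(6555)/9 + 18)^(1/3) + 2/(2*sqrt(6555)/9 + 18)^(1/3))/6) + C4*exp(2^(1/3)*b*(2^(1/3)/(3*(sqrt(6555)/9 + 9)^(1/3)) + (sqrt(6555)/9 + 9)^(1/3))) - 2*b^2/9 + 2*b/81


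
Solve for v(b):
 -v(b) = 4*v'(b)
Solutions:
 v(b) = C1*exp(-b/4)


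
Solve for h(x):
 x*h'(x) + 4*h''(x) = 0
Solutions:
 h(x) = C1 + C2*erf(sqrt(2)*x/4)


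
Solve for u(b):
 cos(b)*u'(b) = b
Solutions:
 u(b) = C1 + Integral(b/cos(b), b)


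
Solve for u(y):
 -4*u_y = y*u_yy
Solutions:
 u(y) = C1 + C2/y^3


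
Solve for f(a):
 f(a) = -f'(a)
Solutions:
 f(a) = C1*exp(-a)


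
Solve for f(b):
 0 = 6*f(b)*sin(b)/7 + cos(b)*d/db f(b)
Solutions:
 f(b) = C1*cos(b)^(6/7)


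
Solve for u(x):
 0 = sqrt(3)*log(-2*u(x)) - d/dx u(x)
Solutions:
 -sqrt(3)*Integral(1/(log(-_y) + log(2)), (_y, u(x)))/3 = C1 - x


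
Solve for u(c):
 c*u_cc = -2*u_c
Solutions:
 u(c) = C1 + C2/c


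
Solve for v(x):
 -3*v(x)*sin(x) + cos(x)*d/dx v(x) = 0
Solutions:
 v(x) = C1/cos(x)^3


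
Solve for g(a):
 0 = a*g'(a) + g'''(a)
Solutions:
 g(a) = C1 + Integral(C2*airyai(-a) + C3*airybi(-a), a)


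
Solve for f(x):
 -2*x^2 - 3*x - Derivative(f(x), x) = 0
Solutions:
 f(x) = C1 - 2*x^3/3 - 3*x^2/2


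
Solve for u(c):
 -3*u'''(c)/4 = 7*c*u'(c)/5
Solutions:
 u(c) = C1 + Integral(C2*airyai(-15^(2/3)*28^(1/3)*c/15) + C3*airybi(-15^(2/3)*28^(1/3)*c/15), c)


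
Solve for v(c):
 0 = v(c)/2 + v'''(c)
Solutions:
 v(c) = C3*exp(-2^(2/3)*c/2) + (C1*sin(2^(2/3)*sqrt(3)*c/4) + C2*cos(2^(2/3)*sqrt(3)*c/4))*exp(2^(2/3)*c/4)


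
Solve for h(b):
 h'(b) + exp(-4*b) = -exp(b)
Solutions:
 h(b) = C1 - exp(b) + exp(-4*b)/4


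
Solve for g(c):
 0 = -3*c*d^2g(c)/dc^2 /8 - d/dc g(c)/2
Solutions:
 g(c) = C1 + C2/c^(1/3)


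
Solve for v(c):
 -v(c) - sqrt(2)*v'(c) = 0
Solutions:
 v(c) = C1*exp(-sqrt(2)*c/2)


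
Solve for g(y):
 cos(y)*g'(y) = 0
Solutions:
 g(y) = C1


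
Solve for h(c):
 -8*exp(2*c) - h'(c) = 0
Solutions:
 h(c) = C1 - 4*exp(2*c)


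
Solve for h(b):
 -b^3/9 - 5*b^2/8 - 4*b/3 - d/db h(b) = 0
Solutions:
 h(b) = C1 - b^4/36 - 5*b^3/24 - 2*b^2/3


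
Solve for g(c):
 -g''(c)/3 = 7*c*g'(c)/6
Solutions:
 g(c) = C1 + C2*erf(sqrt(7)*c/2)


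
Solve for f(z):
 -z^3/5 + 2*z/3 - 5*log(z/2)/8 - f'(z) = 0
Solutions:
 f(z) = C1 - z^4/20 + z^2/3 - 5*z*log(z)/8 + 5*z*log(2)/8 + 5*z/8


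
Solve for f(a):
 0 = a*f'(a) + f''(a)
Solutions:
 f(a) = C1 + C2*erf(sqrt(2)*a/2)


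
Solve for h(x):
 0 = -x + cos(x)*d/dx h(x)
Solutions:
 h(x) = C1 + Integral(x/cos(x), x)


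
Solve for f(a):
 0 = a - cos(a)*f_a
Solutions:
 f(a) = C1 + Integral(a/cos(a), a)


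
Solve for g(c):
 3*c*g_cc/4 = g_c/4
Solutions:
 g(c) = C1 + C2*c^(4/3)


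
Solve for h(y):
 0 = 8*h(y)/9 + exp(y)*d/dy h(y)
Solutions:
 h(y) = C1*exp(8*exp(-y)/9)


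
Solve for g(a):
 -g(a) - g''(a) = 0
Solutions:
 g(a) = C1*sin(a) + C2*cos(a)


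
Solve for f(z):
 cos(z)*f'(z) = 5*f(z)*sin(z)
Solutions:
 f(z) = C1/cos(z)^5


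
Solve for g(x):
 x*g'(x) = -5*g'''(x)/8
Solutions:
 g(x) = C1 + Integral(C2*airyai(-2*5^(2/3)*x/5) + C3*airybi(-2*5^(2/3)*x/5), x)


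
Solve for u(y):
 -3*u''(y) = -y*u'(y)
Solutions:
 u(y) = C1 + C2*erfi(sqrt(6)*y/6)


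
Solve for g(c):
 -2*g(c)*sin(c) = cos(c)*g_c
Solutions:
 g(c) = C1*cos(c)^2


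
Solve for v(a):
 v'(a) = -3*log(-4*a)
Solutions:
 v(a) = C1 - 3*a*log(-a) + 3*a*(1 - 2*log(2))


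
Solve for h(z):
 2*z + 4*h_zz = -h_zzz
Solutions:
 h(z) = C1 + C2*z + C3*exp(-4*z) - z^3/12 + z^2/16


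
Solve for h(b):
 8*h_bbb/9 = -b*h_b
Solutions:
 h(b) = C1 + Integral(C2*airyai(-3^(2/3)*b/2) + C3*airybi(-3^(2/3)*b/2), b)


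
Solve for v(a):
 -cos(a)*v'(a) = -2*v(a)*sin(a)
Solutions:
 v(a) = C1/cos(a)^2


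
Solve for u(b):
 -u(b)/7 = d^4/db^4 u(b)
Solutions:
 u(b) = (C1*sin(sqrt(2)*7^(3/4)*b/14) + C2*cos(sqrt(2)*7^(3/4)*b/14))*exp(-sqrt(2)*7^(3/4)*b/14) + (C3*sin(sqrt(2)*7^(3/4)*b/14) + C4*cos(sqrt(2)*7^(3/4)*b/14))*exp(sqrt(2)*7^(3/4)*b/14)


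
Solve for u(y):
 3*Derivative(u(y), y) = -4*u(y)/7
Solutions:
 u(y) = C1*exp(-4*y/21)


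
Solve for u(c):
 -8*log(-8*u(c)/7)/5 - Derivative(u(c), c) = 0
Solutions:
 5*Integral(1/(log(-_y) - log(7) + 3*log(2)), (_y, u(c)))/8 = C1 - c


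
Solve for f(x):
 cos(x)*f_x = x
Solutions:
 f(x) = C1 + Integral(x/cos(x), x)


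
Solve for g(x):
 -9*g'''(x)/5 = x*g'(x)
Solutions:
 g(x) = C1 + Integral(C2*airyai(-15^(1/3)*x/3) + C3*airybi(-15^(1/3)*x/3), x)


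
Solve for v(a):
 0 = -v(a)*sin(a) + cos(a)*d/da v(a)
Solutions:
 v(a) = C1/cos(a)


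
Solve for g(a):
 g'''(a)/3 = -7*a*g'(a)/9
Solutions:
 g(a) = C1 + Integral(C2*airyai(-3^(2/3)*7^(1/3)*a/3) + C3*airybi(-3^(2/3)*7^(1/3)*a/3), a)


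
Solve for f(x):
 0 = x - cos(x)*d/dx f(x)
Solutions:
 f(x) = C1 + Integral(x/cos(x), x)


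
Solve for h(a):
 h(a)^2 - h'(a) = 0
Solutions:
 h(a) = -1/(C1 + a)


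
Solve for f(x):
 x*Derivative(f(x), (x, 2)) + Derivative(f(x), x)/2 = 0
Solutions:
 f(x) = C1 + C2*sqrt(x)


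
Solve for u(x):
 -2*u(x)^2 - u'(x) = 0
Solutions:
 u(x) = 1/(C1 + 2*x)


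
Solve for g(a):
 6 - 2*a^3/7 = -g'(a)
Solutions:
 g(a) = C1 + a^4/14 - 6*a


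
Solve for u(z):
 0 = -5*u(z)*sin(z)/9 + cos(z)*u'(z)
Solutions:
 u(z) = C1/cos(z)^(5/9)


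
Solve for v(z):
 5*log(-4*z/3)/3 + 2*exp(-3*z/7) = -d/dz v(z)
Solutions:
 v(z) = C1 - 5*z*log(-z)/3 + 5*z*(-2*log(2) + 1 + log(3))/3 + 14*exp(-3*z/7)/3


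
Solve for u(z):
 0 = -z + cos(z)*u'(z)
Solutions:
 u(z) = C1 + Integral(z/cos(z), z)


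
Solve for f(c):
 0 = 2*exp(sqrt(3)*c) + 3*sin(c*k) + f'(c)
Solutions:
 f(c) = C1 - 2*sqrt(3)*exp(sqrt(3)*c)/3 + 3*cos(c*k)/k


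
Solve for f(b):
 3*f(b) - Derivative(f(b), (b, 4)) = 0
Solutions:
 f(b) = C1*exp(-3^(1/4)*b) + C2*exp(3^(1/4)*b) + C3*sin(3^(1/4)*b) + C4*cos(3^(1/4)*b)


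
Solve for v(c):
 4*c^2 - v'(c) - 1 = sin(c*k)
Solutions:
 v(c) = C1 + 4*c^3/3 - c + cos(c*k)/k


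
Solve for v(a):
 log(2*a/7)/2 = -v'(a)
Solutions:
 v(a) = C1 - a*log(a)/2 - a*log(2)/2 + a/2 + a*log(7)/2


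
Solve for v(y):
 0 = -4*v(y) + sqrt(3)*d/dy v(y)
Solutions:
 v(y) = C1*exp(4*sqrt(3)*y/3)


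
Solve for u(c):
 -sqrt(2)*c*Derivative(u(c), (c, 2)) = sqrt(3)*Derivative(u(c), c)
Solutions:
 u(c) = C1 + C2*c^(1 - sqrt(6)/2)


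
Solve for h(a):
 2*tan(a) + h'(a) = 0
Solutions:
 h(a) = C1 + 2*log(cos(a))


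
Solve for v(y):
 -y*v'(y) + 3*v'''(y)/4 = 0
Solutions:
 v(y) = C1 + Integral(C2*airyai(6^(2/3)*y/3) + C3*airybi(6^(2/3)*y/3), y)


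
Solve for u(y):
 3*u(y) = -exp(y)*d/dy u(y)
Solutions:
 u(y) = C1*exp(3*exp(-y))


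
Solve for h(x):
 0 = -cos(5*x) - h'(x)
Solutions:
 h(x) = C1 - sin(5*x)/5


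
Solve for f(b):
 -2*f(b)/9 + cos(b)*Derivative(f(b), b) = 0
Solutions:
 f(b) = C1*(sin(b) + 1)^(1/9)/(sin(b) - 1)^(1/9)


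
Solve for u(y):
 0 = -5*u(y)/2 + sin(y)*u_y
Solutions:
 u(y) = C1*(cos(y) - 1)^(5/4)/(cos(y) + 1)^(5/4)


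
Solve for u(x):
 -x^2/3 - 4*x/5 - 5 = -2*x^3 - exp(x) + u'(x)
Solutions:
 u(x) = C1 + x^4/2 - x^3/9 - 2*x^2/5 - 5*x + exp(x)


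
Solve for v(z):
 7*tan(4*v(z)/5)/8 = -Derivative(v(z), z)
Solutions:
 v(z) = -5*asin(C1*exp(-7*z/10))/4 + 5*pi/4
 v(z) = 5*asin(C1*exp(-7*z/10))/4


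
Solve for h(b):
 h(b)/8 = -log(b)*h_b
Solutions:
 h(b) = C1*exp(-li(b)/8)


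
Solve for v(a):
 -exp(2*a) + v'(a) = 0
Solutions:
 v(a) = C1 + exp(2*a)/2


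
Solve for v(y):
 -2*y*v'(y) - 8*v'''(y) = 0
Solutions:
 v(y) = C1 + Integral(C2*airyai(-2^(1/3)*y/2) + C3*airybi(-2^(1/3)*y/2), y)


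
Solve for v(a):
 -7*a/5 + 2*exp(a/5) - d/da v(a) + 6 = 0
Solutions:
 v(a) = C1 - 7*a^2/10 + 6*a + 10*exp(a/5)


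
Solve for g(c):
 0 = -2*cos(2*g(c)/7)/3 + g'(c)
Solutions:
 -2*c/3 - 7*log(sin(2*g(c)/7) - 1)/4 + 7*log(sin(2*g(c)/7) + 1)/4 = C1


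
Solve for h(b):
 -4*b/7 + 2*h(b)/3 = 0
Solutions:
 h(b) = 6*b/7


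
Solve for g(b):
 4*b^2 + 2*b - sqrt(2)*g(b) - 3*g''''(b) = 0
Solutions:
 g(b) = 2*sqrt(2)*b^2 + sqrt(2)*b + (C1*sin(2^(5/8)*3^(3/4)*b/6) + C2*cos(2^(5/8)*3^(3/4)*b/6))*exp(-2^(5/8)*3^(3/4)*b/6) + (C3*sin(2^(5/8)*3^(3/4)*b/6) + C4*cos(2^(5/8)*3^(3/4)*b/6))*exp(2^(5/8)*3^(3/4)*b/6)


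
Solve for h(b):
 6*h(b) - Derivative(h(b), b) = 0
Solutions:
 h(b) = C1*exp(6*b)


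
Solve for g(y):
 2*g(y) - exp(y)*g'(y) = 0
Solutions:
 g(y) = C1*exp(-2*exp(-y))


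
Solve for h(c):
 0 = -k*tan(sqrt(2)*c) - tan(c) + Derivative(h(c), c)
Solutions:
 h(c) = C1 - sqrt(2)*k*log(cos(sqrt(2)*c))/2 - log(cos(c))


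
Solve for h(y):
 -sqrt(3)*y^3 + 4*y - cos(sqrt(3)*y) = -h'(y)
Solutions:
 h(y) = C1 + sqrt(3)*y^4/4 - 2*y^2 + sqrt(3)*sin(sqrt(3)*y)/3


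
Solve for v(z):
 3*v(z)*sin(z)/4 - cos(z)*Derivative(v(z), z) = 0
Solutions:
 v(z) = C1/cos(z)^(3/4)


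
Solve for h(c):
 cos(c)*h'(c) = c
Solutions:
 h(c) = C1 + Integral(c/cos(c), c)


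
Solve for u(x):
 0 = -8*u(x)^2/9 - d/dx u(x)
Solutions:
 u(x) = 9/(C1 + 8*x)


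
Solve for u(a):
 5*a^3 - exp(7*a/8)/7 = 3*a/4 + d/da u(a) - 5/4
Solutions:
 u(a) = C1 + 5*a^4/4 - 3*a^2/8 + 5*a/4 - 8*exp(7*a/8)/49


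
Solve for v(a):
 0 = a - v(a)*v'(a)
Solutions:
 v(a) = -sqrt(C1 + a^2)
 v(a) = sqrt(C1 + a^2)


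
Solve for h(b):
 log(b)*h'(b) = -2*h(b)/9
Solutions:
 h(b) = C1*exp(-2*li(b)/9)


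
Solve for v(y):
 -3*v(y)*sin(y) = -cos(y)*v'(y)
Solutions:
 v(y) = C1/cos(y)^3


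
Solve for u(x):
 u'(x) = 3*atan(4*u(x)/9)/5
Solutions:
 Integral(1/atan(4*_y/9), (_y, u(x))) = C1 + 3*x/5


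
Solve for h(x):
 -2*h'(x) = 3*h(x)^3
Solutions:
 h(x) = -sqrt(-1/(C1 - 3*x))
 h(x) = sqrt(-1/(C1 - 3*x))


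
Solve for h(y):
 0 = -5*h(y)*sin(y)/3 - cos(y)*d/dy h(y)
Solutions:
 h(y) = C1*cos(y)^(5/3)


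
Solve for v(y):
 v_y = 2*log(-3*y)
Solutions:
 v(y) = C1 + 2*y*log(-y) + 2*y*(-1 + log(3))


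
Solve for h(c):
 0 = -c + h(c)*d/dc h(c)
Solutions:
 h(c) = -sqrt(C1 + c^2)
 h(c) = sqrt(C1 + c^2)


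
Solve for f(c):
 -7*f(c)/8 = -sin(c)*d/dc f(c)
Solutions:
 f(c) = C1*(cos(c) - 1)^(7/16)/(cos(c) + 1)^(7/16)


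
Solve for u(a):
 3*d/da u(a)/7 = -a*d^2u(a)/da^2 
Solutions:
 u(a) = C1 + C2*a^(4/7)


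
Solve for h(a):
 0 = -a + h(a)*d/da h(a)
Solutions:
 h(a) = -sqrt(C1 + a^2)
 h(a) = sqrt(C1 + a^2)


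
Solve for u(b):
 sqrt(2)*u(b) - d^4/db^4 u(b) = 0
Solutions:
 u(b) = C1*exp(-2^(1/8)*b) + C2*exp(2^(1/8)*b) + C3*sin(2^(1/8)*b) + C4*cos(2^(1/8)*b)


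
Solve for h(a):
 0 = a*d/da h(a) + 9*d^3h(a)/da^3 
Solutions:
 h(a) = C1 + Integral(C2*airyai(-3^(1/3)*a/3) + C3*airybi(-3^(1/3)*a/3), a)


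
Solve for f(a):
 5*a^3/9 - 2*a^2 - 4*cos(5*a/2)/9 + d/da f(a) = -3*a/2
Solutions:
 f(a) = C1 - 5*a^4/36 + 2*a^3/3 - 3*a^2/4 + 8*sin(5*a/2)/45


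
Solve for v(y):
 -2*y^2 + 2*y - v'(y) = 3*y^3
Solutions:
 v(y) = C1 - 3*y^4/4 - 2*y^3/3 + y^2


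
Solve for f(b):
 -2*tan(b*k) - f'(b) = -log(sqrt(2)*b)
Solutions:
 f(b) = C1 + b*log(b) - b + b*log(2)/2 - 2*Piecewise((-log(cos(b*k))/k, Ne(k, 0)), (0, True))


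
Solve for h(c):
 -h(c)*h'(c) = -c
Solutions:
 h(c) = -sqrt(C1 + c^2)
 h(c) = sqrt(C1 + c^2)


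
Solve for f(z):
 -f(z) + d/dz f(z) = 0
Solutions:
 f(z) = C1*exp(z)


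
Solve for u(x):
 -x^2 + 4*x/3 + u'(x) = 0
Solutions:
 u(x) = C1 + x^3/3 - 2*x^2/3


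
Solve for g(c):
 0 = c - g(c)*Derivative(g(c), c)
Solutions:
 g(c) = -sqrt(C1 + c^2)
 g(c) = sqrt(C1 + c^2)


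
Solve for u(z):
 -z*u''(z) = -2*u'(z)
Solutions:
 u(z) = C1 + C2*z^3


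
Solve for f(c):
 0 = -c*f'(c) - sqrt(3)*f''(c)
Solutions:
 f(c) = C1 + C2*erf(sqrt(2)*3^(3/4)*c/6)


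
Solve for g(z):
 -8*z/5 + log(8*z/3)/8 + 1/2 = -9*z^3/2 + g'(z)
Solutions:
 g(z) = C1 + 9*z^4/8 - 4*z^2/5 + z*log(z)/8 - z*log(3)/8 + 3*z*log(2)/8 + 3*z/8


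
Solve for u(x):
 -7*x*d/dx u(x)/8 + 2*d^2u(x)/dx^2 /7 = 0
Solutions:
 u(x) = C1 + C2*erfi(7*sqrt(2)*x/8)


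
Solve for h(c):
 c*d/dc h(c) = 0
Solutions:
 h(c) = C1


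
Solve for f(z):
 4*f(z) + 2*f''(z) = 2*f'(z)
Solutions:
 f(z) = (C1*sin(sqrt(7)*z/2) + C2*cos(sqrt(7)*z/2))*exp(z/2)


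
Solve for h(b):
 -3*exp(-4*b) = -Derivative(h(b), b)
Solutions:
 h(b) = C1 - 3*exp(-4*b)/4


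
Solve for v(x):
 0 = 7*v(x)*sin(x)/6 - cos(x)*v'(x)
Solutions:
 v(x) = C1/cos(x)^(7/6)


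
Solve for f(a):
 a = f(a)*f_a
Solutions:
 f(a) = -sqrt(C1 + a^2)
 f(a) = sqrt(C1 + a^2)


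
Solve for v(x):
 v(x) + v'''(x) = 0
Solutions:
 v(x) = C3*exp(-x) + (C1*sin(sqrt(3)*x/2) + C2*cos(sqrt(3)*x/2))*exp(x/2)


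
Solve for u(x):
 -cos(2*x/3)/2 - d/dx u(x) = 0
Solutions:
 u(x) = C1 - 3*sin(2*x/3)/4


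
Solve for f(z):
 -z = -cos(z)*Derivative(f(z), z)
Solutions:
 f(z) = C1 + Integral(z/cos(z), z)


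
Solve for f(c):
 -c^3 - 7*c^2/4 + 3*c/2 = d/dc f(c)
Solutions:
 f(c) = C1 - c^4/4 - 7*c^3/12 + 3*c^2/4


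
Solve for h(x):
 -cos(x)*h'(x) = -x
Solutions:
 h(x) = C1 + Integral(x/cos(x), x)


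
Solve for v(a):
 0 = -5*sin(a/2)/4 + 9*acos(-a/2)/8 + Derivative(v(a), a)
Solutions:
 v(a) = C1 - 9*a*acos(-a/2)/8 - 9*sqrt(4 - a^2)/8 - 5*cos(a/2)/2


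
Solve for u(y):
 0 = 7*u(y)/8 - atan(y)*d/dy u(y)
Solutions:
 u(y) = C1*exp(7*Integral(1/atan(y), y)/8)


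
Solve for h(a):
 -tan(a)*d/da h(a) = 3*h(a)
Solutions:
 h(a) = C1/sin(a)^3


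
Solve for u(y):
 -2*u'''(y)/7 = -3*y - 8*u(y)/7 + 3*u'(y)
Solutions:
 u(y) = C1*exp(y*(-2*(2 + 5*sqrt(30)/4)^(1/3) + 7/(2 + 5*sqrt(30)/4)^(1/3))/4)*sin(sqrt(3)*y*(7/(2 + 5*sqrt(30)/4)^(1/3) + 2*(2 + 5*sqrt(30)/4)^(1/3))/4) + C2*exp(y*(-2*(2 + 5*sqrt(30)/4)^(1/3) + 7/(2 + 5*sqrt(30)/4)^(1/3))/4)*cos(sqrt(3)*y*(7/(2 + 5*sqrt(30)/4)^(1/3) + 2*(2 + 5*sqrt(30)/4)^(1/3))/4) + C3*exp(y*(-7/(2*(2 + 5*sqrt(30)/4)^(1/3)) + (2 + 5*sqrt(30)/4)^(1/3))) - 21*y/8 - 441/64


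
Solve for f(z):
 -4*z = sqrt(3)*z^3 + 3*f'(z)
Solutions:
 f(z) = C1 - sqrt(3)*z^4/12 - 2*z^2/3


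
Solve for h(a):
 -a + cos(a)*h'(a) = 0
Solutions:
 h(a) = C1 + Integral(a/cos(a), a)


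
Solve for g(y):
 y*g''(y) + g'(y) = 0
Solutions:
 g(y) = C1 + C2*log(y)


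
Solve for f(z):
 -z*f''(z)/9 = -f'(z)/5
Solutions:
 f(z) = C1 + C2*z^(14/5)


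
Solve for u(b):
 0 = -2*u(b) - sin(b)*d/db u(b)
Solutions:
 u(b) = C1*(cos(b) + 1)/(cos(b) - 1)


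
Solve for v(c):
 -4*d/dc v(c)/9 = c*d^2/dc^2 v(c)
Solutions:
 v(c) = C1 + C2*c^(5/9)


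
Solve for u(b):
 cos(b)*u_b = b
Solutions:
 u(b) = C1 + Integral(b/cos(b), b)


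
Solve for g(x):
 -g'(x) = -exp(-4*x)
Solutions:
 g(x) = C1 - exp(-4*x)/4


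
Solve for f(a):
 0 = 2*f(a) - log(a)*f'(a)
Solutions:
 f(a) = C1*exp(2*li(a))


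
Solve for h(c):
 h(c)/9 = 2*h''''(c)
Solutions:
 h(c) = C1*exp(-2^(3/4)*sqrt(3)*c/6) + C2*exp(2^(3/4)*sqrt(3)*c/6) + C3*sin(2^(3/4)*sqrt(3)*c/6) + C4*cos(2^(3/4)*sqrt(3)*c/6)


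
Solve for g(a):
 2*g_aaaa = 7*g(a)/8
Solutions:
 g(a) = C1*exp(-7^(1/4)*a/2) + C2*exp(7^(1/4)*a/2) + C3*sin(7^(1/4)*a/2) + C4*cos(7^(1/4)*a/2)


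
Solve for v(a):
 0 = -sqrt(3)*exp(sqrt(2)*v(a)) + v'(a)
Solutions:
 v(a) = sqrt(2)*(2*log(-1/(C1 + sqrt(3)*a)) - log(2))/4


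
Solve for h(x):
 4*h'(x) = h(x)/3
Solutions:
 h(x) = C1*exp(x/12)


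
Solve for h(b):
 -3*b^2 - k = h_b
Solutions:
 h(b) = C1 - b^3 - b*k


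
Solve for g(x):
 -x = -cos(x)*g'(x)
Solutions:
 g(x) = C1 + Integral(x/cos(x), x)


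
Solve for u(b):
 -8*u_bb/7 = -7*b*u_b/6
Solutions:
 u(b) = C1 + C2*erfi(7*sqrt(6)*b/24)


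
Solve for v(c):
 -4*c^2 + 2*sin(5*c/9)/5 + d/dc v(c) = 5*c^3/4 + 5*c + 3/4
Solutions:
 v(c) = C1 + 5*c^4/16 + 4*c^3/3 + 5*c^2/2 + 3*c/4 + 18*cos(5*c/9)/25


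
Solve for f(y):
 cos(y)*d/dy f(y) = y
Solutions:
 f(y) = C1 + Integral(y/cos(y), y)


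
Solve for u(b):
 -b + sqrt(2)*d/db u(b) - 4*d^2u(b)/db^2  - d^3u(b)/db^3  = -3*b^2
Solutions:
 u(b) = C1 + C2*exp(b*(-2 + sqrt(sqrt(2) + 4))) + C3*exp(-b*(2 + sqrt(sqrt(2) + 4))) - sqrt(2)*b^3/2 - 6*b^2 + sqrt(2)*b^2/4 - 24*sqrt(2)*b - b


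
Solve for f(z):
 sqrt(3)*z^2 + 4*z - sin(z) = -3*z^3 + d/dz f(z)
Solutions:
 f(z) = C1 + 3*z^4/4 + sqrt(3)*z^3/3 + 2*z^2 + cos(z)


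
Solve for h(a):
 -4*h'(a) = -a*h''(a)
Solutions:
 h(a) = C1 + C2*a^5


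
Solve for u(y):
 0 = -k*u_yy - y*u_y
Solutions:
 u(y) = C1 + C2*sqrt(k)*erf(sqrt(2)*y*sqrt(1/k)/2)


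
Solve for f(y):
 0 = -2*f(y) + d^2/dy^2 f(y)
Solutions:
 f(y) = C1*exp(-sqrt(2)*y) + C2*exp(sqrt(2)*y)


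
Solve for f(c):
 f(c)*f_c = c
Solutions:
 f(c) = -sqrt(C1 + c^2)
 f(c) = sqrt(C1 + c^2)


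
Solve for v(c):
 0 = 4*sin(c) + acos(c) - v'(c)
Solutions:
 v(c) = C1 + c*acos(c) - sqrt(1 - c^2) - 4*cos(c)


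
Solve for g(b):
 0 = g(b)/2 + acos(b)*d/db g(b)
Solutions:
 g(b) = C1*exp(-Integral(1/acos(b), b)/2)


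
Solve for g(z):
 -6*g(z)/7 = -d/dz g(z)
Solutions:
 g(z) = C1*exp(6*z/7)


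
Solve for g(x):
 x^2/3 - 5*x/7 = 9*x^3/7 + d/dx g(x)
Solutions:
 g(x) = C1 - 9*x^4/28 + x^3/9 - 5*x^2/14


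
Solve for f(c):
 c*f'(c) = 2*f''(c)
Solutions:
 f(c) = C1 + C2*erfi(c/2)


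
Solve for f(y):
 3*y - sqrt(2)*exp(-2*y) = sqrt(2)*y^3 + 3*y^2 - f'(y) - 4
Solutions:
 f(y) = C1 + sqrt(2)*y^4/4 + y^3 - 3*y^2/2 - 4*y - sqrt(2)*exp(-2*y)/2


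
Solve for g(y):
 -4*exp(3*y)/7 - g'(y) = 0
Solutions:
 g(y) = C1 - 4*exp(3*y)/21


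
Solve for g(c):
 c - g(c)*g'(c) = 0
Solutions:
 g(c) = -sqrt(C1 + c^2)
 g(c) = sqrt(C1 + c^2)


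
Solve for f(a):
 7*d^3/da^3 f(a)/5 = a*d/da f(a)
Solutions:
 f(a) = C1 + Integral(C2*airyai(5^(1/3)*7^(2/3)*a/7) + C3*airybi(5^(1/3)*7^(2/3)*a/7), a)


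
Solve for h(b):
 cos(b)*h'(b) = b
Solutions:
 h(b) = C1 + Integral(b/cos(b), b)


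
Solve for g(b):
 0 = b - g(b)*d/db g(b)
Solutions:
 g(b) = -sqrt(C1 + b^2)
 g(b) = sqrt(C1 + b^2)


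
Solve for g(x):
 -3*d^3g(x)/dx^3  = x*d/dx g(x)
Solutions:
 g(x) = C1 + Integral(C2*airyai(-3^(2/3)*x/3) + C3*airybi(-3^(2/3)*x/3), x)


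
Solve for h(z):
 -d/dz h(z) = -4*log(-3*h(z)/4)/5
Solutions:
 -5*Integral(1/(log(-_y) - 2*log(2) + log(3)), (_y, h(z)))/4 = C1 - z


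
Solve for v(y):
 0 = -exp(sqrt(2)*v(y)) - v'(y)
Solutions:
 v(y) = sqrt(2)*(2*log(1/(C1 + y)) - log(2))/4


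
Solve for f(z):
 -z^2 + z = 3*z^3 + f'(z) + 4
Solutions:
 f(z) = C1 - 3*z^4/4 - z^3/3 + z^2/2 - 4*z


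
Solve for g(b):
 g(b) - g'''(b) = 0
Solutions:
 g(b) = C3*exp(b) + (C1*sin(sqrt(3)*b/2) + C2*cos(sqrt(3)*b/2))*exp(-b/2)


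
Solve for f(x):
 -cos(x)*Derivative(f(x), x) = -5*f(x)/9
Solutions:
 f(x) = C1*(sin(x) + 1)^(5/18)/(sin(x) - 1)^(5/18)


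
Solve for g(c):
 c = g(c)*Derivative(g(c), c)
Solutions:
 g(c) = -sqrt(C1 + c^2)
 g(c) = sqrt(C1 + c^2)


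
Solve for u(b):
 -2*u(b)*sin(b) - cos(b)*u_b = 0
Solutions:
 u(b) = C1*cos(b)^2


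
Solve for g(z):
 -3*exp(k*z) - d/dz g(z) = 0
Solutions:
 g(z) = C1 - 3*exp(k*z)/k


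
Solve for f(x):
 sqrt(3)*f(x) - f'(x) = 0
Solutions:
 f(x) = C1*exp(sqrt(3)*x)


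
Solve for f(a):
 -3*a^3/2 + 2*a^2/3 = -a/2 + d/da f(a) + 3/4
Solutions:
 f(a) = C1 - 3*a^4/8 + 2*a^3/9 + a^2/4 - 3*a/4


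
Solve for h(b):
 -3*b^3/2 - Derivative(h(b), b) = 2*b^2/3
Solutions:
 h(b) = C1 - 3*b^4/8 - 2*b^3/9


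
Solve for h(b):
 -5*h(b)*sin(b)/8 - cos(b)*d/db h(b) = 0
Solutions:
 h(b) = C1*cos(b)^(5/8)


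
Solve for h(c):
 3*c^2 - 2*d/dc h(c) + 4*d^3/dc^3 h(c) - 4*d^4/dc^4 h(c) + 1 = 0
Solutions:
 h(c) = C1 + C2*exp(c*(2*2^(2/3)/(3*sqrt(57) + 23)^(1/3) + 4 + 2^(1/3)*(3*sqrt(57) + 23)^(1/3))/12)*sin(2^(1/3)*sqrt(3)*c*(-(3*sqrt(57) + 23)^(1/3) + 2*2^(1/3)/(3*sqrt(57) + 23)^(1/3))/12) + C3*exp(c*(2*2^(2/3)/(3*sqrt(57) + 23)^(1/3) + 4 + 2^(1/3)*(3*sqrt(57) + 23)^(1/3))/12)*cos(2^(1/3)*sqrt(3)*c*(-(3*sqrt(57) + 23)^(1/3) + 2*2^(1/3)/(3*sqrt(57) + 23)^(1/3))/12) + C4*exp(c*(-2^(1/3)*(3*sqrt(57) + 23)^(1/3) - 2*2^(2/3)/(3*sqrt(57) + 23)^(1/3) + 2)/6) + c^3/2 + 13*c/2


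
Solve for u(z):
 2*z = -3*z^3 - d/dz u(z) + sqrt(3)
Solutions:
 u(z) = C1 - 3*z^4/4 - z^2 + sqrt(3)*z


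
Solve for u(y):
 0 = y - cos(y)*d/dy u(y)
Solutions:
 u(y) = C1 + Integral(y/cos(y), y)


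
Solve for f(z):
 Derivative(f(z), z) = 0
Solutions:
 f(z) = C1


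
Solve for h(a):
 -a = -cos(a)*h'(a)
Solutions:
 h(a) = C1 + Integral(a/cos(a), a)


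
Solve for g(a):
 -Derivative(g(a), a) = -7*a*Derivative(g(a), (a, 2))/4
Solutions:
 g(a) = C1 + C2*a^(11/7)


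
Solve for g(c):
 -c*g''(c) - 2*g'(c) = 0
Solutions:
 g(c) = C1 + C2/c


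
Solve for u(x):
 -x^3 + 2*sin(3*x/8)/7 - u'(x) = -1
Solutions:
 u(x) = C1 - x^4/4 + x - 16*cos(3*x/8)/21


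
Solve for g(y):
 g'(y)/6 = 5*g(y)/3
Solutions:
 g(y) = C1*exp(10*y)


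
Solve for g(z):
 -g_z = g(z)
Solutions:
 g(z) = C1*exp(-z)


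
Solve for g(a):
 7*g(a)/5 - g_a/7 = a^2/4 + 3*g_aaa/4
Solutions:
 g(a) = C1*exp(-a*(-10*2^(2/3)*245^(1/3)/(3087 + sqrt(9532369))^(1/3) + 350^(1/3)*(3087 + sqrt(9532369))^(1/3))/210)*sin(sqrt(3)*a*(10*2^(2/3)*245^(1/3)/(3087 + sqrt(9532369))^(1/3) + 350^(1/3)*(3087 + sqrt(9532369))^(1/3))/210) + C2*exp(-a*(-10*2^(2/3)*245^(1/3)/(3087 + sqrt(9532369))^(1/3) + 350^(1/3)*(3087 + sqrt(9532369))^(1/3))/210)*cos(sqrt(3)*a*(10*2^(2/3)*245^(1/3)/(3087 + sqrt(9532369))^(1/3) + 350^(1/3)*(3087 + sqrt(9532369))^(1/3))/210) + C3*exp(a*(-10*2^(2/3)*245^(1/3)/(3087 + sqrt(9532369))^(1/3) + 350^(1/3)*(3087 + sqrt(9532369))^(1/3))/105) + 5*a^2/28 + 25*a/686 + 125/33614


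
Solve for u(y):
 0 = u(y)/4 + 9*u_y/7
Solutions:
 u(y) = C1*exp(-7*y/36)


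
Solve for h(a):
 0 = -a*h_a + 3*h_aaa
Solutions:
 h(a) = C1 + Integral(C2*airyai(3^(2/3)*a/3) + C3*airybi(3^(2/3)*a/3), a)


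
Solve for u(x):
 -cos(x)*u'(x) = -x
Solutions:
 u(x) = C1 + Integral(x/cos(x), x)


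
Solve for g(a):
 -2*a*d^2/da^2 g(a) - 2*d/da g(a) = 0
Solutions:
 g(a) = C1 + C2*log(a)


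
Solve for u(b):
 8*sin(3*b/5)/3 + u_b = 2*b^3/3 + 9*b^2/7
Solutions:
 u(b) = C1 + b^4/6 + 3*b^3/7 + 40*cos(3*b/5)/9


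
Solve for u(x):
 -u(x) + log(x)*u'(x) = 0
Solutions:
 u(x) = C1*exp(li(x))


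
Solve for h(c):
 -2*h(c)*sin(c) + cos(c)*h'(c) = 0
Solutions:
 h(c) = C1/cos(c)^2


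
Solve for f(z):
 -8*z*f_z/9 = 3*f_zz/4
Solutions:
 f(z) = C1 + C2*erf(4*sqrt(3)*z/9)


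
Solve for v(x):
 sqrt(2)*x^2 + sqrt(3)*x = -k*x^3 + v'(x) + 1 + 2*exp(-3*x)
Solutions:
 v(x) = C1 + k*x^4/4 + sqrt(2)*x^3/3 + sqrt(3)*x^2/2 - x + 2*exp(-3*x)/3
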